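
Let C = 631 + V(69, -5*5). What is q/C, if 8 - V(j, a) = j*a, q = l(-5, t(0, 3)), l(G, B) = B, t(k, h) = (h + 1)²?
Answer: 4/591 ≈ 0.0067682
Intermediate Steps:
t(k, h) = (1 + h)²
q = 16 (q = (1 + 3)² = 4² = 16)
V(j, a) = 8 - a*j (V(j, a) = 8 - j*a = 8 - a*j)
C = 2364 (C = 631 + (8 - 1*(-5*5)*69) = 631 + (8 - 1*(-25)*69) = 631 + (8 + 1725) = 631 + 1733 = 2364)
q/C = 16/2364 = 16*(1/2364) = 4/591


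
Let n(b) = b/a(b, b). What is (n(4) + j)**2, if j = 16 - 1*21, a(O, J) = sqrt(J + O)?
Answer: (5 - sqrt(2))**2 ≈ 12.858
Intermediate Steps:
n(b) = sqrt(2)*sqrt(b)/2 (n(b) = b/(sqrt(b + b)) = b/(sqrt(2*b)) = b/((sqrt(2)*sqrt(b))) = b*(sqrt(2)/(2*sqrt(b))) = sqrt(2)*sqrt(b)/2)
j = -5 (j = 16 - 21 = -5)
(n(4) + j)**2 = (sqrt(2)*sqrt(4)/2 - 5)**2 = ((1/2)*sqrt(2)*2 - 5)**2 = (sqrt(2) - 5)**2 = (-5 + sqrt(2))**2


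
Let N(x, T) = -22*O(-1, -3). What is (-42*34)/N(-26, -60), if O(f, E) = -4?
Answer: -357/22 ≈ -16.227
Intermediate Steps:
N(x, T) = 88 (N(x, T) = -22*(-4) = 88)
(-42*34)/N(-26, -60) = -42*34/88 = -1428*1/88 = -357/22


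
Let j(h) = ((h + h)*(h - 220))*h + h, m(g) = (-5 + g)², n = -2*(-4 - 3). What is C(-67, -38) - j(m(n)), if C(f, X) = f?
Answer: 1823810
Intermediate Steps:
n = 14 (n = -2*(-7) = 14)
j(h) = h + 2*h²*(-220 + h) (j(h) = ((2*h)*(-220 + h))*h + h = (2*h*(-220 + h))*h + h = 2*h²*(-220 + h) + h = h + 2*h²*(-220 + h))
C(-67, -38) - j(m(n)) = -67 - (-5 + 14)²*(1 - 440*(-5 + 14)² + 2*((-5 + 14)²)²) = -67 - 9²*(1 - 440*9² + 2*(9²)²) = -67 - 81*(1 - 440*81 + 2*81²) = -67 - 81*(1 - 35640 + 2*6561) = -67 - 81*(1 - 35640 + 13122) = -67 - 81*(-22517) = -67 - 1*(-1823877) = -67 + 1823877 = 1823810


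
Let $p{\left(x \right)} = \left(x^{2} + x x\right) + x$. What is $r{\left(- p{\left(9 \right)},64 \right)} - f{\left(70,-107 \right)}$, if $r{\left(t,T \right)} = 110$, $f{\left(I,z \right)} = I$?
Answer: $40$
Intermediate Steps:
$p{\left(x \right)} = x + 2 x^{2}$ ($p{\left(x \right)} = \left(x^{2} + x^{2}\right) + x = 2 x^{2} + x = x + 2 x^{2}$)
$r{\left(- p{\left(9 \right)},64 \right)} - f{\left(70,-107 \right)} = 110 - 70 = 40$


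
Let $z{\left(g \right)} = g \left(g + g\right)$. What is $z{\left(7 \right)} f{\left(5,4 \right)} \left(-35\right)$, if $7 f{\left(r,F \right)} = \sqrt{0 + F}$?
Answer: $-980$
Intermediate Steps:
$f{\left(r,F \right)} = \frac{\sqrt{F}}{7}$ ($f{\left(r,F \right)} = \frac{\sqrt{0 + F}}{7} = \frac{\sqrt{F}}{7}$)
$z{\left(g \right)} = 2 g^{2}$ ($z{\left(g \right)} = g 2 g = 2 g^{2}$)
$z{\left(7 \right)} f{\left(5,4 \right)} \left(-35\right) = 2 \cdot 7^{2} \frac{\sqrt{4}}{7} \left(-35\right) = 2 \cdot 49 \cdot \frac{1}{7} \cdot 2 \left(-35\right) = 98 \cdot \frac{2}{7} \left(-35\right) = 28 \left(-35\right) = -980$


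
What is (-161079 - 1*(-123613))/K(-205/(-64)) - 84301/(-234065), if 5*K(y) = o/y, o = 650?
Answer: -13823399001/14980160 ≈ -922.78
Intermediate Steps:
K(y) = 130/y (K(y) = (650/y)/5 = 130/y)
(-161079 - 1*(-123613))/K(-205/(-64)) - 84301/(-234065) = (-161079 - 1*(-123613))/((130/((-205/(-64))))) - 84301/(-234065) = (-161079 + 123613)/((130/((-205*(-1/64))))) - 84301*(-1/234065) = -37466/(130/(205/64)) + 84301/234065 = -37466/(130*(64/205)) + 84301/234065 = -37466/1664/41 + 84301/234065 = -37466*41/1664 + 84301/234065 = -59081/64 + 84301/234065 = -13823399001/14980160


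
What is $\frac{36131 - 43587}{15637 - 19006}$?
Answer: $\frac{7456}{3369} \approx 2.2131$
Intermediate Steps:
$\frac{36131 - 43587}{15637 - 19006} = - \frac{7456}{-3369} = \left(-7456\right) \left(- \frac{1}{3369}\right) = \frac{7456}{3369}$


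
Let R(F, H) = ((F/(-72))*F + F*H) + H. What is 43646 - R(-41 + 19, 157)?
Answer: 845095/18 ≈ 46950.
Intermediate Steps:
R(F, H) = H - F²/72 + F*H (R(F, H) = ((F*(-1/72))*F + F*H) + H = ((-F/72)*F + F*H) + H = (-F²/72 + F*H) + H = H - F²/72 + F*H)
43646 - R(-41 + 19, 157) = 43646 - (157 - (-41 + 19)²/72 + (-41 + 19)*157) = 43646 - (157 - 1/72*(-22)² - 22*157) = 43646 - (157 - 1/72*484 - 3454) = 43646 - (157 - 121/18 - 3454) = 43646 - 1*(-59467/18) = 43646 + 59467/18 = 845095/18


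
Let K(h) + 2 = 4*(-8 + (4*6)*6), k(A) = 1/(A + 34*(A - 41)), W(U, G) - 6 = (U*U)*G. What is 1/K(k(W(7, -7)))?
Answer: 1/542 ≈ 0.0018450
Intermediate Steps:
W(U, G) = 6 + G*U² (W(U, G) = 6 + (U*U)*G = 6 + U²*G = 6 + G*U²)
k(A) = 1/(-1394 + 35*A) (k(A) = 1/(A + 34*(-41 + A)) = 1/(A + (-1394 + 34*A)) = 1/(-1394 + 35*A))
K(h) = 542 (K(h) = -2 + 4*(-8 + (4*6)*6) = -2 + 4*(-8 + 24*6) = -2 + 4*(-8 + 144) = -2 + 4*136 = -2 + 544 = 542)
1/K(k(W(7, -7))) = 1/542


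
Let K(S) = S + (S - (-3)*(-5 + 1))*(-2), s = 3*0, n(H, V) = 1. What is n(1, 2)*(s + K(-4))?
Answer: 28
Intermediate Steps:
s = 0
K(S) = 24 - S (K(S) = S + (S - (-3)*(-4))*(-2) = S + (S - 1*12)*(-2) = S + (S - 12)*(-2) = S + (-12 + S)*(-2) = S + (24 - 2*S) = 24 - S)
n(1, 2)*(s + K(-4)) = 1*(0 + (24 - 1*(-4))) = 1*(0 + (24 + 4)) = 1*(0 + 28) = 1*28 = 28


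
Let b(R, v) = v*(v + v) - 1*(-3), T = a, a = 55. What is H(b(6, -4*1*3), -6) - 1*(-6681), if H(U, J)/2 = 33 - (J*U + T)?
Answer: 10129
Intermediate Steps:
T = 55
b(R, v) = 3 + 2*v² (b(R, v) = v*(2*v) + 3 = 2*v² + 3 = 3 + 2*v²)
H(U, J) = -44 - 2*J*U (H(U, J) = 2*(33 - (J*U + 55)) = 2*(33 - (55 + J*U)) = 2*(33 + (-55 - J*U)) = 2*(-22 - J*U) = -44 - 2*J*U)
H(b(6, -4*1*3), -6) - 1*(-6681) = (-44 - 2*(-6)*(3 + 2*(-4*1*3)²)) - 1*(-6681) = (-44 - 2*(-6)*(3 + 2*(-4*3)²)) + 6681 = (-44 - 2*(-6)*(3 + 2*(-12)²)) + 6681 = (-44 - 2*(-6)*(3 + 2*144)) + 6681 = (-44 - 2*(-6)*(3 + 288)) + 6681 = (-44 - 2*(-6)*291) + 6681 = (-44 + 3492) + 6681 = 3448 + 6681 = 10129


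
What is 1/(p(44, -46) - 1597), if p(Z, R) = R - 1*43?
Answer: -1/1686 ≈ -0.00059312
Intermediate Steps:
p(Z, R) = -43 + R (p(Z, R) = R - 43 = -43 + R)
1/(p(44, -46) - 1597) = 1/((-43 - 46) - 1597) = 1/(-89 - 1597) = 1/(-1686) = -1/1686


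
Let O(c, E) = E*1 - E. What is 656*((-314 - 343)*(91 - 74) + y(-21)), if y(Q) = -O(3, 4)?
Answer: -7326864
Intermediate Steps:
O(c, E) = 0 (O(c, E) = E - E = 0)
y(Q) = 0 (y(Q) = -1*0 = 0)
656*((-314 - 343)*(91 - 74) + y(-21)) = 656*((-314 - 343)*(91 - 74) + 0) = 656*(-657*17 + 0) = 656*(-11169 + 0) = 656*(-11169) = -7326864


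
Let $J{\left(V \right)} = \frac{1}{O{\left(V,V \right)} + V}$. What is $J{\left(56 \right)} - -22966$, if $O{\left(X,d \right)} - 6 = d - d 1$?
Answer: $\frac{1423893}{62} \approx 22966.0$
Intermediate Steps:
$O{\left(X,d \right)} = 6$ ($O{\left(X,d \right)} = 6 + \left(d - d 1\right) = 6 + \left(d - d\right) = 6 + 0 = 6$)
$J{\left(V \right)} = \frac{1}{6 + V}$
$J{\left(56 \right)} - -22966 = \frac{1}{6 + 56} - -22966 = \frac{1}{62} + 22966 = \frac{1423893}{62}$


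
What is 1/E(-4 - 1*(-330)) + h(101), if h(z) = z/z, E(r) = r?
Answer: 327/326 ≈ 1.0031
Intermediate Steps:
h(z) = 1
1/E(-4 - 1*(-330)) + h(101) = 1/(-4 - 1*(-330)) + 1 = 1/(-4 + 330) + 1 = 1/326 + 1 = 327/326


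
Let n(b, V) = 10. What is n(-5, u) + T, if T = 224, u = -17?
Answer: 234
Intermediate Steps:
n(-5, u) + T = 10 + 224 = 234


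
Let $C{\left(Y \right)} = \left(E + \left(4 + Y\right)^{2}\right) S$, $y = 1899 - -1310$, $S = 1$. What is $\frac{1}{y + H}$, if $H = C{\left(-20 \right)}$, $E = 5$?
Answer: $\frac{1}{3470} \approx 0.00028818$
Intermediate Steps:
$y = 3209$ ($y = 1899 + 1310 = 3209$)
$C{\left(Y \right)} = 5 + \left(4 + Y\right)^{2}$ ($C{\left(Y \right)} = \left(5 + \left(4 + Y\right)^{2}\right) 1 = 5 + \left(4 + Y\right)^{2}$)
$H = 261$ ($H = 5 + \left(4 - 20\right)^{2} = 5 + \left(-16\right)^{2} = 5 + 256 = 261$)
$\frac{1}{y + H} = \frac{1}{3209 + 261} = \frac{1}{3470}$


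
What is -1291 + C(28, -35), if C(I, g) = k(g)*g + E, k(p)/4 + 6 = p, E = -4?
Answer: 4445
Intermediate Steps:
k(p) = -24 + 4*p
C(I, g) = -4 + g*(-24 + 4*g) (C(I, g) = (-24 + 4*g)*g - 4 = g*(-24 + 4*g) - 4 = -4 + g*(-24 + 4*g))
-1291 + C(28, -35) = -1291 + (-4 + 4*(-35)*(-6 - 35)) = -1291 + (-4 + 4*(-35)*(-41)) = -1291 + (-4 + 5740) = -1291 + 5736 = 4445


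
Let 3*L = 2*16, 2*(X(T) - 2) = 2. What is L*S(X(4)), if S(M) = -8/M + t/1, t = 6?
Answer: 320/9 ≈ 35.556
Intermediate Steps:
X(T) = 3 (X(T) = 2 + (½)*2 = 2 + 1 = 3)
S(M) = 6 - 8/M (S(M) = -8/M + 6/1 = -8/M + 6*1 = -8/M + 6 = 6 - 8/M)
L = 32/3 (L = (2*16)/3 = (⅓)*32 = 32/3 ≈ 10.667)
L*S(X(4)) = 32*(6 - 8/3)/3 = (32/3)*(10/3) = 320/9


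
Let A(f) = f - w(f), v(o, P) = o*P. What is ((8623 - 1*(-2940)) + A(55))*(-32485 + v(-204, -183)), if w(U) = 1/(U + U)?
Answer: 6194364213/110 ≈ 5.6312e+7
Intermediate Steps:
v(o, P) = P*o
w(U) = 1/(2*U)
A(f) = f - 1/(2*f)
((8623 - 1*(-2940)) + A(55))*(-32485 + v(-204, -183)) = ((8623 - 1*(-2940)) + (55 - ½/55))*(-32485 - 183*(-204)) = ((8623 + 2940) + (55 - ½*1/55))*(-32485 + 37332) = (11563 + (55 - 1/110))*4847 = (11563 + 6049/110)*4847 = (1277979/110)*4847 = 6194364213/110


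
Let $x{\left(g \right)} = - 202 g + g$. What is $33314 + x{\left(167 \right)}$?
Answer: $-253$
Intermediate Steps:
$x{\left(g \right)} = - 201 g$
$33314 + x{\left(167 \right)} = 33314 - 33567 = -253$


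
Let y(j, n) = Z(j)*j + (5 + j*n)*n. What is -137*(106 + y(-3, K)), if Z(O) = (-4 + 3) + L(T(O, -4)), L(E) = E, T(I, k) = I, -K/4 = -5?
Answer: 134534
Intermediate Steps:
K = 20 (K = -4*(-5) = 20)
Z(O) = -1 + O (Z(O) = (-4 + 3) + O = -1 + O)
y(j, n) = j*(-1 + j) + n*(5 + j*n) (y(j, n) = (-1 + j)*j + (5 + j*n)*n = j*(-1 + j) + n*(5 + j*n))
-137*(106 + y(-3, K)) = -137*(106 + (5*20 - 3*20² - 3*(-1 - 3))) = -137*(106 + (100 - 3*400 - 3*(-4))) = -137*(106 + (100 - 1200 + 12)) = -137*(106 - 1088) = -137*(-982) = 134534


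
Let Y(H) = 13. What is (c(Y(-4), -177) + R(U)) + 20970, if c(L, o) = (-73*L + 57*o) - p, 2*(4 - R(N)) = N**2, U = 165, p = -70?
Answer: -7213/2 ≈ -3606.5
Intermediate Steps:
R(N) = 4 - N**2/2
c(L, o) = 70 - 73*L + 57*o (c(L, o) = (-73*L + 57*o) - 1*(-70) = (-73*L + 57*o) + 70 = 70 - 73*L + 57*o)
(c(Y(-4), -177) + R(U)) + 20970 = ((70 - 73*13 + 57*(-177)) + (4 - 1/2*165**2)) + 20970 = ((70 - 949 - 10089) + (4 - 1/2*27225)) + 20970 = (-10968 + (4 - 27225/2)) + 20970 = (-10968 - 27217/2) + 20970 = -49153/2 + 20970 = -7213/2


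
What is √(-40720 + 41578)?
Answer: √858 ≈ 29.292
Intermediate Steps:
√(-40720 + 41578) = √858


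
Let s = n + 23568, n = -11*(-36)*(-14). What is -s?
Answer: -18024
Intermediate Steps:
n = -5544 (n = 396*(-14) = -5544)
s = 18024 (s = -5544 + 23568 = 18024)
-s = -1*18024 = -18024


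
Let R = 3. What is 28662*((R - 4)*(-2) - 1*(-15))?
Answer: 487254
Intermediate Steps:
28662*((R - 4)*(-2) - 1*(-15)) = 28662*((3 - 4)*(-2) - 1*(-15)) = 28662*(-1*(-2) + 15) = 28662*(2 + 15) = 28662*17 = 487254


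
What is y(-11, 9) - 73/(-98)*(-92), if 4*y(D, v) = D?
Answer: -13971/196 ≈ -71.281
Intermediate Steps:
y(D, v) = D/4
y(-11, 9) - 73/(-98)*(-92) = (¼)*(-11) - 73/(-98)*(-92) = -11/4 - 73*(-1/98)*(-92) = -11/4 + (73/98)*(-92) = -11/4 - 3358/49 = -13971/196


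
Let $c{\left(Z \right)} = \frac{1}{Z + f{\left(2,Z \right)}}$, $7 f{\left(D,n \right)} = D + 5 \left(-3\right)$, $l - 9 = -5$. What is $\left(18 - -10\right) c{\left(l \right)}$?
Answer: $\frac{196}{15} \approx 13.067$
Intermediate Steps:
$l = 4$ ($l = 9 - 5 = 4$)
$f{\left(D,n \right)} = - \frac{15}{7} + \frac{D}{7}$ ($f{\left(D,n \right)} = \frac{D + 5 \left(-3\right)}{7} = \frac{D - 15}{7} = \frac{-15 + D}{7} = - \frac{15}{7} + \frac{D}{7}$)
$c{\left(Z \right)} = \frac{1}{- \frac{13}{7} + Z}$ ($c{\left(Z \right)} = \frac{1}{Z + \left(- \frac{15}{7} + \frac{1}{7} \cdot 2\right)} = \frac{1}{Z + \left(- \frac{15}{7} + \frac{2}{7}\right)} = \frac{1}{Z - \frac{13}{7}} = \frac{1}{- \frac{13}{7} + Z}$)
$\left(18 - -10\right) c{\left(l \right)} = \left(18 - -10\right) \frac{7}{-13 + 7 \cdot 4} = \left(18 + 10\right) \frac{7}{-13 + 28} = 28 \cdot \frac{7}{15} = \frac{196}{15}$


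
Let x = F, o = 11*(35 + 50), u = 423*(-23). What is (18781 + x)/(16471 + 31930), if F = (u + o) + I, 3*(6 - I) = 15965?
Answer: 14014/145203 ≈ 0.096513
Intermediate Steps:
I = -15947/3 (I = 6 - 1/3*15965 = 6 - 15965/3 = -15947/3 ≈ -5315.7)
u = -9729
o = 935 (o = 11*85 = 935)
F = -42329/3 (F = (-9729 + 935) - 15947/3 = -8794 - 15947/3 = -42329/3 ≈ -14110.)
x = -42329/3 ≈ -14110.
(18781 + x)/(16471 + 31930) = (18781 - 42329/3)/(16471 + 31930) = (14014/3)/48401 = (14014/3)*(1/48401) = 14014/145203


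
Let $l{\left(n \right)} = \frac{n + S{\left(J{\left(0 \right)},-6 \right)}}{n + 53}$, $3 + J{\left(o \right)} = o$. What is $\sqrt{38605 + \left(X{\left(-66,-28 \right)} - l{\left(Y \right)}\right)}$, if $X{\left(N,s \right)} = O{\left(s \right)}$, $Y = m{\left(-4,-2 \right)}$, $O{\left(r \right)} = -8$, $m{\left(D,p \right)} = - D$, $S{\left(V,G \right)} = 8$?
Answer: $\frac{\sqrt{13933441}}{19} \approx 196.46$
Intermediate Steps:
$J{\left(o \right)} = -3 + o$
$Y = 4$ ($Y = \left(-1\right) \left(-4\right) = 4$)
$l{\left(n \right)} = \frac{8 + n}{53 + n}$ ($l{\left(n \right)} = \frac{n + 8}{n + 53} = \frac{8 + n}{53 + n}$)
$X{\left(N,s \right)} = -8$
$\sqrt{38605 + \left(X{\left(-66,-28 \right)} - l{\left(Y \right)}\right)} = \sqrt{38605 - \left(8 + \frac{8 + 4}{53 + 4}\right)} = \sqrt{38605 - \left(8 + \frac{1}{57} \cdot 12\right)} = \sqrt{38605 - \frac{156}{19}} = \sqrt{\frac{733339}{19}} = \frac{\sqrt{13933441}}{19}$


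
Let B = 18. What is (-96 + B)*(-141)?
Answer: 10998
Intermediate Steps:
(-96 + B)*(-141) = (-96 + 18)*(-141) = -78*(-141) = 10998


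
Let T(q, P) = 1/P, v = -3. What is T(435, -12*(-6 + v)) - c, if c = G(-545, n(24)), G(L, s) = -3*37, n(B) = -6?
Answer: 11989/108 ≈ 111.01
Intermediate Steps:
G(L, s) = -111
c = -111
T(435, -12*(-6 + v)) - c = 1/(-12*(-6 - 3)) - 1*(-111) = 1/(-12*(-9)) + 111 = 1/108 + 111 = 11989/108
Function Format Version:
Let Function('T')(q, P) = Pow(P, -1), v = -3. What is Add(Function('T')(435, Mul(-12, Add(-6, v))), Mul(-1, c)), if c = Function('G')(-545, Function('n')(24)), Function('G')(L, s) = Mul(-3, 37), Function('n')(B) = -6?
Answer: Rational(11989, 108) ≈ 111.01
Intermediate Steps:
Function('G')(L, s) = -111
c = -111
Add(Function('T')(435, Mul(-12, Add(-6, v))), Mul(-1, c)) = Add(Pow(Mul(-12, Add(-6, -3)), -1), Mul(-1, -111)) = Add(Pow(Mul(-12, -9), -1), 111) = Add(Pow(108, -1), 111) = Add(Rational(1, 108), 111) = Rational(11989, 108)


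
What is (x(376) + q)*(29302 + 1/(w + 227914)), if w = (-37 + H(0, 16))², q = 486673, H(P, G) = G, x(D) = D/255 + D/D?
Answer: 830400172551041906/58230525 ≈ 1.4261e+10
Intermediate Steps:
x(D) = 1 + D/255 (x(D) = D*(1/255) + 1 = D/255 + 1 = 1 + D/255)
w = 441 (w = (-37 + 16)² = (-21)² = 441)
(x(376) + q)*(29302 + 1/(w + 227914)) = ((1 + (1/255)*376) + 486673)*(29302 + 1/(441 + 227914)) = ((1 + 376/255) + 486673)*(29302 + 1/228355) = (631/255 + 486673)*(29302 + 1/228355) = (124102246/255)*(6691258211/228355) = 830400172551041906/58230525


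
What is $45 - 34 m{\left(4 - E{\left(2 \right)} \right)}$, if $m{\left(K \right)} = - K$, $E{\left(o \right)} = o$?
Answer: $113$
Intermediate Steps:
$45 - 34 m{\left(4 - E{\left(2 \right)} \right)} = 45 - 34 \left(- (4 - 2)\right) = 45 - 34 \left(\left(-1\right) 2\right) = 45 - -68 = 45 + 68 = 113$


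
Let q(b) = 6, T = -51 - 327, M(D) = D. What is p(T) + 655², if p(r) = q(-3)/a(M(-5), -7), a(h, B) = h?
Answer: 2145119/5 ≈ 4.2902e+5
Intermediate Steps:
T = -378
p(r) = -6/5 (p(r) = 6/(-5) = 6*(-⅕) = -6/5)
p(T) + 655² = -6/5 + 655² = -6/5 + 429025 = 2145119/5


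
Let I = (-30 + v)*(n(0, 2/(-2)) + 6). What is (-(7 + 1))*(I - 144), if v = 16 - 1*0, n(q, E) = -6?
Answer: 1152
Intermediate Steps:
v = 16 (v = 16 + 0 = 16)
I = 0 (I = (-30 + 16)*(-6 + 6) = -14*0 = 0)
(-(7 + 1))*(I - 144) = (-(7 + 1))*(0 - 144) = -1*8*(-144) = -8*(-144) = 1152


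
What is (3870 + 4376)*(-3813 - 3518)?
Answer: -60451426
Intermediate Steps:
(3870 + 4376)*(-3813 - 3518) = 8246*(-7331) = -60451426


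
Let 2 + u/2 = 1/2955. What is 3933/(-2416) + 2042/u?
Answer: -7312444977/14276144 ≈ -512.21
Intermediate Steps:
u = -11818/2955 (u = -4 + 2/2955 = -11818/2955 ≈ -3.9993)
3933/(-2416) + 2042/u = 3933/(-2416) + 2042/(-11818/2955) = 3933*(-1/2416) + 2042*(-2955/11818) = -3933/2416 - 3017055/5909 = -7312444977/14276144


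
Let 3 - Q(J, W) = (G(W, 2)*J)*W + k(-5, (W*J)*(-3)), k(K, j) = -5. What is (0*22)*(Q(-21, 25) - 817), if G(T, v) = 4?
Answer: 0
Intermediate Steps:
Q(J, W) = 8 - 4*J*W (Q(J, W) = 3 - ((4*J)*W - 5) = 3 - (4*J*W - 5) = 3 - (-5 + 4*J*W) = 3 + (5 - 4*J*W) = 8 - 4*J*W)
(0*22)*(Q(-21, 25) - 817) = (0*22)*((8 - 4*(-21)*25) - 817) = 0*((8 + 2100) - 817) = 0*(2108 - 817) = 0*1291 = 0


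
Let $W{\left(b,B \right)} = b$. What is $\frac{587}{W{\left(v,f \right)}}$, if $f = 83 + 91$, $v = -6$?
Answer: $- \frac{587}{6} \approx -97.833$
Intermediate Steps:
$f = 174$
$\frac{587}{W{\left(v,f \right)}} = \frac{587}{-6} = 587 \left(- \frac{1}{6}\right) = - \frac{587}{6}$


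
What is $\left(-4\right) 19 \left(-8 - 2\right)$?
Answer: $760$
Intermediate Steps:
$\left(-4\right) 19 \left(-8 - 2\right) = \left(-76\right) \left(-10\right) = 760$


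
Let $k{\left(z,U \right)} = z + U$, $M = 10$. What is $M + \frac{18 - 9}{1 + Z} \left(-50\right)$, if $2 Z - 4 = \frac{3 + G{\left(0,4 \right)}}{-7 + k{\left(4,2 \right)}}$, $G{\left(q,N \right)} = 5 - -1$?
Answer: $310$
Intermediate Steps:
$G{\left(q,N \right)} = 6$ ($G{\left(q,N \right)} = 5 + 1 = 6$)
$k{\left(z,U \right)} = U + z$
$Z = - \frac{5}{2}$ ($Z = 2 + \frac{\left(3 + 6\right) \frac{1}{-7 + \left(2 + 4\right)}}{2} = 2 + \frac{9 \frac{1}{-7 + 6}}{2} = 2 + \frac{9 \frac{1}{-1}}{2} = 2 + \frac{9 \left(-1\right)}{2} = 2 + \frac{1}{2} \left(-9\right) = 2 - \frac{9}{2} = - \frac{5}{2} \approx -2.5$)
$M + \frac{18 - 9}{1 + Z} \left(-50\right) = 10 + \frac{18 - 9}{1 - \frac{5}{2}} \left(-50\right) = 10 + \frac{9}{- \frac{3}{2}} \left(-50\right) = 10 + 9 \left(- \frac{2}{3}\right) \left(-50\right) = 10 - -300 = 10 + 300 = 310$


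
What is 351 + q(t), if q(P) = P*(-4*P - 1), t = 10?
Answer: -59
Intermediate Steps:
q(P) = P*(-1 - 4*P)
351 + q(t) = 351 - 1*10*(1 + 4*10) = 351 - 1*10*(1 + 40) = 351 - 1*10*41 = 351 - 410 = -59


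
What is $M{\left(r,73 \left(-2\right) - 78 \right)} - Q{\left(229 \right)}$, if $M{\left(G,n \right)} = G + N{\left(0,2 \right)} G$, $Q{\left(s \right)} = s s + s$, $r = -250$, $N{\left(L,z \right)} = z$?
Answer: $-53420$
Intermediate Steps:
$Q{\left(s \right)} = s + s^{2}$ ($Q{\left(s \right)} = s^{2} + s = s + s^{2}$)
$M{\left(G,n \right)} = 3 G$ ($M{\left(G,n \right)} = G + 2 G = 3 G$)
$M{\left(r,73 \left(-2\right) - 78 \right)} - Q{\left(229 \right)} = 3 \left(-250\right) - 229 \left(1 + 229\right) = -750 - 229 \cdot 230 = -750 - 52670 = -53420$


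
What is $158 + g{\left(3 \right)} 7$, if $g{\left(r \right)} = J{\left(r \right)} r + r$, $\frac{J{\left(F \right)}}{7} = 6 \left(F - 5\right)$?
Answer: $-1585$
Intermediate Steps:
$J{\left(F \right)} = -210 + 42 F$ ($J{\left(F \right)} = 7 \cdot 6 \left(F - 5\right) = 7 \cdot 6 \left(-5 + F\right) = 7 \left(-30 + 6 F\right) = -210 + 42 F$)
$g{\left(r \right)} = r + r \left(-210 + 42 r\right)$ ($g{\left(r \right)} = \left(-210 + 42 r\right) r + r = r \left(-210 + 42 r\right) + r = r + r \left(-210 + 42 r\right)$)
$158 + g{\left(3 \right)} 7 = 158 + 3 \left(-209 + 42 \cdot 3\right) 7 = 158 + 3 \left(-209 + 126\right) 7 = 158 + 3 \left(-83\right) 7 = 158 - 1743 = -1585$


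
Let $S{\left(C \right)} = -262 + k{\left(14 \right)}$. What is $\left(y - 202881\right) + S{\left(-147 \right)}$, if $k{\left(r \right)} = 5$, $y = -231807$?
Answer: $-434945$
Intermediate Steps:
$S{\left(C \right)} = -257$ ($S{\left(C \right)} = -262 + 5 = -257$)
$\left(y - 202881\right) + S{\left(-147 \right)} = \left(-231807 - 202881\right) - 257 = -434688 - 257 = -434945$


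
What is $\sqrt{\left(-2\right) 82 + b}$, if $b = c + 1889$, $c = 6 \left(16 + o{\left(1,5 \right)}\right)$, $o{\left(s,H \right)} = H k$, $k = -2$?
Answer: $\sqrt{1761} \approx 41.964$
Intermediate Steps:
$o{\left(s,H \right)} = - 2 H$ ($o{\left(s,H \right)} = H \left(-2\right) = - 2 H$)
$c = 36$ ($c = 6 \left(16 - 10\right) = 6 \cdot 6 = 36$)
$b = 1925$ ($b = 36 + 1889 = 1925$)
$\sqrt{\left(-2\right) 82 + b} = \sqrt{\left(-2\right) 82 + 1925} = \sqrt{-164 + 1925} = \sqrt{1761}$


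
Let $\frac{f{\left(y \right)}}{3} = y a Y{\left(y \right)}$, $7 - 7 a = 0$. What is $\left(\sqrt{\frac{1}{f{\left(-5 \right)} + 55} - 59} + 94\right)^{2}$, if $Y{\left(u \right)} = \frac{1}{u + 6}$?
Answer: $\frac{\left(1880 + i \sqrt{23590}\right)^{2}}{400} \approx 8777.0 + 1443.8 i$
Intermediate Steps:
$a = 1$ ($a = 1 - 0 = 1 + 0 = 1$)
$Y{\left(u \right)} = \frac{1}{6 + u}$
$f{\left(y \right)} = \frac{3 y}{6 + y}$ ($f{\left(y \right)} = 3 \frac{y 1}{6 + y} = 3 \frac{y}{6 + y} = \frac{3 y}{6 + y}$)
$\left(\sqrt{\frac{1}{f{\left(-5 \right)} + 55} - 59} + 94\right)^{2} = \left(\sqrt{\frac{1}{3 \left(-5\right) \frac{1}{6 - 5} + 55} - 59} + 94\right)^{2} = \left(\sqrt{\frac{1}{3 \left(-5\right) 1^{-1} + 55} - 59} + 94\right)^{2} = \left(\sqrt{\frac{1}{3 \left(-5\right) 1 + 55} - 59} + 94\right)^{2} = \left(\sqrt{\frac{1}{-15 + 55} - 59} + 94\right)^{2} = \left(\sqrt{\frac{1}{40} - 59} + 94\right)^{2} = \left(\sqrt{- \frac{2359}{40}} + 94\right)^{2} = \left(\frac{i \sqrt{23590}}{20} + 94\right)^{2} = \left(94 + \frac{i \sqrt{23590}}{20}\right)^{2}$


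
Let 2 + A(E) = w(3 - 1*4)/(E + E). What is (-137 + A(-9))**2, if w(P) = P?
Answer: 6255001/324 ≈ 19306.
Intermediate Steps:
A(E) = -2 - 1/(2*E) (A(E) = -2 + (3 - 1*4)/(E + E) = -2 + (3 - 4)/((2*E)) = -2 - 1/(2*E))
(-137 + A(-9))**2 = (-137 + (-2 - 1/2/(-9)))**2 = (-137 + (-2 - 1/2*(-1/9)))**2 = (-137 + (-2 + 1/18))**2 = (-137 - 35/18)**2 = (-2501/18)**2 = 6255001/324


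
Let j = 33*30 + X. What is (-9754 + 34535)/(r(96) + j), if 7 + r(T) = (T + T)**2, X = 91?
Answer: 24781/37938 ≈ 0.65320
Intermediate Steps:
r(T) = -7 + 4*T**2 (r(T) = -7 + (T + T)**2 = -7 + (2*T)**2 = -7 + 4*T**2)
j = 1081 (j = 33*30 + 91 = 990 + 91 = 1081)
(-9754 + 34535)/(r(96) + j) = (-9754 + 34535)/((-7 + 4*96**2) + 1081) = 24781/((-7 + 4*9216) + 1081) = 24781/((-7 + 36864) + 1081) = 24781/(36857 + 1081) = 24781/37938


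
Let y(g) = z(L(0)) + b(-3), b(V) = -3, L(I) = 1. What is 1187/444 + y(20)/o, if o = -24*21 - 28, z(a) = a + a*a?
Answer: 78991/29526 ≈ 2.6753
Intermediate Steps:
z(a) = a + a**2
y(g) = -1 (y(g) = 1*(1 + 1) - 3 = 1*2 - 3 = 2 - 3 = -1)
o = -532 (o = -504 - 28 = -532)
1187/444 + y(20)/o = 1187/444 - 1/(-532) = 1187*(1/444) - 1*(-1/532) = 1187/444 + 1/532 = 78991/29526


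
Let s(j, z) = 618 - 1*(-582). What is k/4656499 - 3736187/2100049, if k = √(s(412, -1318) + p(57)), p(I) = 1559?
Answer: -533741/300007 + √2759/4656499 ≈ -1.7791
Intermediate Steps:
s(j, z) = 1200 (s(j, z) = 618 + 582 = 1200)
k = √2759 (k = √(1200 + 1559) = √2759 ≈ 52.526)
k/4656499 - 3736187/2100049 = √2759/4656499 - 3736187/2100049 = √2759*(1/4656499) - 3736187*1/2100049 = √2759/4656499 - 533741/300007 = -533741/300007 + √2759/4656499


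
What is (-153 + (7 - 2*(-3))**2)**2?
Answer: 256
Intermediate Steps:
(-153 + (7 - 2*(-3))**2)**2 = (-153 + (7 + 6)**2)**2 = (-153 + 13**2)**2 = (-153 + 169)**2 = 16**2 = 256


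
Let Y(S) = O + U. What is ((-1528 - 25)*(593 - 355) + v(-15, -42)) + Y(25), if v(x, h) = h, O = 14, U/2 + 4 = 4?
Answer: -369642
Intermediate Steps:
U = 0 (U = -8 + 2*4 = -8 + 8 = 0)
Y(S) = 14 (Y(S) = 14 + 0 = 14)
((-1528 - 25)*(593 - 355) + v(-15, -42)) + Y(25) = ((-1528 - 25)*(593 - 355) - 42) + 14 = (-1553*238 - 42) + 14 = (-369614 - 42) + 14 = -369656 + 14 = -369642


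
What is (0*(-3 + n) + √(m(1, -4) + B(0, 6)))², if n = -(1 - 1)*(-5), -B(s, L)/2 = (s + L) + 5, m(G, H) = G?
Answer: -21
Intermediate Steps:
B(s, L) = -10 - 2*L - 2*s (B(s, L) = -2*((s + L) + 5) = -2*((L + s) + 5) = -2*(5 + L + s) = -10 - 2*L - 2*s)
n = 0 (n = -1*0*(-5) = 0*(-5) = 0)
(0*(-3 + n) + √(m(1, -4) + B(0, 6)))² = (0*(-3 + 0) + √(1 + (-10 - 2*6 - 2*0)))² = (0*(-3) + √(1 + (-10 - 12 + 0)))² = (0 + √(1 - 22))² = (0 + √(-21))² = (0 + I*√21)² = (I*√21)² = -21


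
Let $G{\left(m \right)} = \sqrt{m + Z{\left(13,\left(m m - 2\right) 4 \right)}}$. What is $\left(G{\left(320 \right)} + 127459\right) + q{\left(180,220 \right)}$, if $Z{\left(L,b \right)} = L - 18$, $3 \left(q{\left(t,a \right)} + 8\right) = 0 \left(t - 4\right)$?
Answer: $127451 + 3 \sqrt{35} \approx 1.2747 \cdot 10^{5}$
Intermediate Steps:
$q{\left(t,a \right)} = -8$ ($q{\left(t,a \right)} = -8 + \frac{0 \left(t - 4\right)}{3} = -8 + \frac{0 \left(-4 + t\right)}{3} = -8 + \frac{1}{3} \cdot 0 = -8 + 0 = -8$)
$Z{\left(L,b \right)} = -18 + L$
$G{\left(m \right)} = \sqrt{-5 + m}$ ($G{\left(m \right)} = \sqrt{m + \left(-18 + 13\right)} = \sqrt{m - 5} = \sqrt{-5 + m}$)
$\left(G{\left(320 \right)} + 127459\right) + q{\left(180,220 \right)} = \left(\sqrt{-5 + 320} + 127459\right) - 8 = \left(\sqrt{315} + 127459\right) - 8 = \left(3 \sqrt{35} + 127459\right) - 8 = \left(127459 + 3 \sqrt{35}\right) - 8 = 127451 + 3 \sqrt{35}$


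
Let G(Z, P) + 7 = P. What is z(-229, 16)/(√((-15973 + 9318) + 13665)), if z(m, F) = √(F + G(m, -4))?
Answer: √1402/1402 ≈ 0.026707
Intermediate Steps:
G(Z, P) = -7 + P
z(m, F) = √(-11 + F) (z(m, F) = √(F + (-7 - 4)) = √(F - 11) = √(-11 + F))
z(-229, 16)/(√((-15973 + 9318) + 13665)) = √(-11 + 16)/(√((-15973 + 9318) + 13665)) = √5/(√(-6655 + 13665)) = √5/(√7010) = √5*(√7010/7010) = √1402/1402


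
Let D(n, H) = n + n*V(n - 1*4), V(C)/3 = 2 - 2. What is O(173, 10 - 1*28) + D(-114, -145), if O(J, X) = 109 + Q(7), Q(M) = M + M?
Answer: 9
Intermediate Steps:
V(C) = 0 (V(C) = 3*(2 - 2) = 3*0 = 0)
Q(M) = 2*M
D(n, H) = n (D(n, H) = n + n*0 = n + 0 = n)
O(J, X) = 123 (O(J, X) = 109 + 2*7 = 109 + 14 = 123)
O(173, 10 - 1*28) + D(-114, -145) = 123 - 114 = 9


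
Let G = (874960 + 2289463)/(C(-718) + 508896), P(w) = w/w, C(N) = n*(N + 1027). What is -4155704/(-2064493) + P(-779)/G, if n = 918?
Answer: 14786635761886/6532929132539 ≈ 2.2634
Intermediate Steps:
C(N) = 942786 + 918*N (C(N) = 918*(N + 1027) = 918*(1027 + N) = 942786 + 918*N)
P(w) = 1
G = 3164423/792558 (G = (874960 + 2289463)/((942786 + 918*(-718)) + 508896) = 3164423/((942786 - 659124) + 508896) = 3164423/(283662 + 508896) = 3164423/792558 ≈ 3.9927)
-4155704/(-2064493) + P(-779)/G = -4155704/(-2064493) + 1/(3164423/792558) = -4155704*(-1/2064493) + 1*(792558/3164423) = 4155704/2064493 + 792558/3164423 = 14786635761886/6532929132539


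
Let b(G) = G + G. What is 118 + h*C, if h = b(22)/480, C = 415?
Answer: 3745/24 ≈ 156.04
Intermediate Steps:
b(G) = 2*G
h = 11/120 (h = (2*22)/480 = 44*(1/480) = 11/120 ≈ 0.091667)
118 + h*C = 118 + (11/120)*415 = 118 + 913/24 = 3745/24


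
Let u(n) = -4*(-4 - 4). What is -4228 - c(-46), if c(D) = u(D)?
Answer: -4260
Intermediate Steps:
u(n) = 32 (u(n) = -4*(-8) = 32)
c(D) = 32
-4228 - c(-46) = -4228 - 1*32 = -4228 - 32 = -4260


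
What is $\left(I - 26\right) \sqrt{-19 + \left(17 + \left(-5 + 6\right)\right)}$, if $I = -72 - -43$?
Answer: $- 55 i \approx - 55.0 i$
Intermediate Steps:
$I = -29$ ($I = -72 + 43 = -29$)
$\left(I - 26\right) \sqrt{-19 + \left(17 + \left(-5 + 6\right)\right)} = \left(-29 - 26\right) \sqrt{-19 + \left(17 + \left(-5 + 6\right)\right)} = - 55 \sqrt{-19 + \left(17 + 1\right)} = - 55 \sqrt{-19 + 18} = - 55 \sqrt{-1} = - 55 i$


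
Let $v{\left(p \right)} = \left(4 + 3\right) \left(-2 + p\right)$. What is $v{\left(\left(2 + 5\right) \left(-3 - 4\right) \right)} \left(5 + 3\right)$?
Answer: $-2856$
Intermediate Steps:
$v{\left(p \right)} = -14 + 7 p$ ($v{\left(p \right)} = 7 \left(-2 + p\right) = -14 + 7 p$)
$v{\left(\left(2 + 5\right) \left(-3 - 4\right) \right)} \left(5 + 3\right) = \left(-14 + 7 \left(2 + 5\right) \left(-3 - 4\right)\right) \left(5 + 3\right) = \left(-14 + 7 \cdot 7 \left(-7\right)\right) 8 = \left(-14 + 7 \left(-49\right)\right) 8 = \left(-14 - 343\right) 8 = \left(-357\right) 8 = -2856$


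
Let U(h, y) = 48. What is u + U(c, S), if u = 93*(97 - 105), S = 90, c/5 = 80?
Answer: -696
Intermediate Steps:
c = 400 (c = 5*80 = 400)
u = -744 (u = 93*(-8) = -744)
u + U(c, S) = -744 + 48 = -696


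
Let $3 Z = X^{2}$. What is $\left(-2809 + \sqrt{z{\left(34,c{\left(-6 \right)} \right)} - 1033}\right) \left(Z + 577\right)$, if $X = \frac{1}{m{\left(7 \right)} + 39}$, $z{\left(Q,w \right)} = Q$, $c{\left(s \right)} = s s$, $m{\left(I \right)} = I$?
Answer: $- \frac{10288796773}{6348} + \frac{3662797 i \sqrt{111}}{2116} \approx -1.6208 \cdot 10^{6} + 18237.0 i$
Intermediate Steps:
$c{\left(s \right)} = s^{2}$
$X = \frac{1}{46}$ ($X = \frac{1}{7 + 39} = \frac{1}{46} \approx 0.021739$)
$Z = \frac{1}{6348}$ ($Z = \frac{1}{3 \cdot 2116} = \frac{1}{3} \cdot \frac{1}{2116} = \frac{1}{6348} \approx 0.00015753$)
$\left(-2809 + \sqrt{z{\left(34,c{\left(-6 \right)} \right)} - 1033}\right) \left(Z + 577\right) = \left(-2809 + \sqrt{34 - 1033}\right) \left(\frac{1}{6348} + 577\right) = \left(-2809 + \sqrt{-999}\right) \frac{3662797}{6348} = \left(-2809 + 3 i \sqrt{111}\right) \frac{3662797}{6348} = - \frac{10288796773}{6348} + \frac{3662797 i \sqrt{111}}{2116}$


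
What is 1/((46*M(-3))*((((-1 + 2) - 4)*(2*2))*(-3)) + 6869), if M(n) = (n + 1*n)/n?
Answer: 1/10181 ≈ 9.8222e-5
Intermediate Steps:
M(n) = 2 (M(n) = (n + n)/n = (2*n)/n = 2)
1/((46*M(-3))*((((-1 + 2) - 4)*(2*2))*(-3)) + 6869) = 1/((46*2)*((((-1 + 2) - 4)*(2*2))*(-3)) + 6869) = 1/(92*(((1 - 4)*4)*(-3)) + 6869) = 1/(92*(-3*4*(-3)) + 6869) = 1/(92*(-12*(-3)) + 6869) = 1/(92*36 + 6869) = 1/(3312 + 6869) = 1/10181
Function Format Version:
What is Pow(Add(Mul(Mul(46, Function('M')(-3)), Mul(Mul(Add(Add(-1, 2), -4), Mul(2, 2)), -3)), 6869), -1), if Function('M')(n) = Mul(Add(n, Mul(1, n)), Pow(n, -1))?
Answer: Rational(1, 10181) ≈ 9.8222e-5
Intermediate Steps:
Function('M')(n) = 2 (Function('M')(n) = Mul(Add(n, n), Pow(n, -1)) = Mul(Mul(2, n), Pow(n, -1)) = 2)
Pow(Add(Mul(Mul(46, Function('M')(-3)), Mul(Mul(Add(Add(-1, 2), -4), Mul(2, 2)), -3)), 6869), -1) = Pow(Add(Mul(Mul(46, 2), Mul(Mul(Add(Add(-1, 2), -4), Mul(2, 2)), -3)), 6869), -1) = Pow(Add(Mul(92, Mul(Mul(Add(1, -4), 4), -3)), 6869), -1) = Pow(Add(Mul(92, Mul(Mul(-3, 4), -3)), 6869), -1) = Pow(Add(Mul(92, Mul(-12, -3)), 6869), -1) = Pow(Add(Mul(92, 36), 6869), -1) = Pow(Add(3312, 6869), -1) = Pow(10181, -1) = Rational(1, 10181)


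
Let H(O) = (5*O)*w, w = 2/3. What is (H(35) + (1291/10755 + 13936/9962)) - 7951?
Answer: -419608996844/53570655 ≈ -7832.8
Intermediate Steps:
w = 2/3 (w = 2*(1/3) = 2/3 ≈ 0.66667)
H(O) = 10*O/3 (H(O) = (5*O)*(2/3) = 10*O/3)
(H(35) + (1291/10755 + 13936/9962)) - 7951 = ((10/3)*35 + (1291/10755 + 13936/9962)) - 7951 = (350/3 + (1291*(1/10755) + 13936*(1/9962))) - 7951 = (350/3 + (1291/10755 + 6968/4981)) - 7951 = (350/3 + 81371311/53570655) - 7951 = 6331281061/53570655 - 7951 = -419608996844/53570655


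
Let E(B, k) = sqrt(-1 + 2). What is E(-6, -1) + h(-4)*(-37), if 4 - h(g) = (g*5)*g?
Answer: 2813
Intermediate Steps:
h(g) = 4 - 5*g**2 (h(g) = 4 - g*5*g = 4 - 5*g*g = 4 - 5*g**2)
E(B, k) = 1 (E(B, k) = sqrt(1) = 1)
E(-6, -1) + h(-4)*(-37) = 1 + (4 - 5*(-4)**2)*(-37) = 1 + (4 - 5*16)*(-37) = 1 + (4 - 80)*(-37) = 1 - 76*(-37) = 1 + 2812 = 2813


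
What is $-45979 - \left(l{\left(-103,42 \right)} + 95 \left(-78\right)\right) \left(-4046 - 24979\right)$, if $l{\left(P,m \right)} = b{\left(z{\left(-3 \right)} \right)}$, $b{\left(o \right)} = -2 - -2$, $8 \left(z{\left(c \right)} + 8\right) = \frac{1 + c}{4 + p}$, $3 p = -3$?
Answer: $-215121229$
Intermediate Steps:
$p = -1$ ($p = \frac{1}{3} \left(-3\right) = -1$)
$z{\left(c \right)} = - \frac{191}{24} + \frac{c}{24}$ ($z{\left(c \right)} = -8 + \frac{\left(1 + c\right) \frac{1}{4 - 1}}{8} = -8 + \frac{\left(1 + c\right) \frac{1}{3}}{8} = -8 + \frac{\frac{1}{3} + \frac{c}{3}}{8} = -8 + \left(\frac{1}{24} + \frac{c}{24}\right) = - \frac{191}{24} + \frac{c}{24}$)
$b{\left(o \right)} = 0$ ($b{\left(o \right)} = -2 + 2 = 0$)
$l{\left(P,m \right)} = 0$
$-45979 - \left(l{\left(-103,42 \right)} + 95 \left(-78\right)\right) \left(-4046 - 24979\right) = -45979 - \left(0 + 95 \left(-78\right)\right) \left(-4046 - 24979\right) = -45979 - \left(0 - 7410\right) \left(-29025\right) = -45979 - \left(-7410\right) \left(-29025\right) = -45979 - 215075250 = -215121229$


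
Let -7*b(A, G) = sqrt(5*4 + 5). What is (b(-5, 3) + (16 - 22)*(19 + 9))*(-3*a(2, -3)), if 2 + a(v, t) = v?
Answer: 0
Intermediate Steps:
b(A, G) = -5/7 (b(A, G) = -sqrt(5*4 + 5)/7 = -sqrt(20 + 5)/7 = -sqrt(25)/7 = -1/7*5 = -5/7)
a(v, t) = -2 + v
(b(-5, 3) + (16 - 22)*(19 + 9))*(-3*a(2, -3)) = (-5/7 + (16 - 22)*(19 + 9))*(-3*(-2 + 2)) = (-5/7 - 6*28)*(-3*0) = (-5/7 - 168)*0 = -1181/7*0 = 0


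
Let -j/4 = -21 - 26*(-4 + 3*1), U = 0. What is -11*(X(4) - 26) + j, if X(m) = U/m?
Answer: 266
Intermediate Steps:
X(m) = 0 (X(m) = 0/m = 0)
j = -20 (j = -4*(-21 - 26*(-4 + 3*1)) = -4*(-21 - 26*(-4 + 3)) = -4*(-21 - 26*(-1)) = -4*(-21 + 26) = -4*5 = -20)
-11*(X(4) - 26) + j = -11*(0 - 26) - 20 = -11*(-26) - 20 = 286 - 20 = 266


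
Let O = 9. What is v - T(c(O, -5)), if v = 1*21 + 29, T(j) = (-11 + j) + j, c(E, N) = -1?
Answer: 63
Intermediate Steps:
T(j) = -11 + 2*j
v = 50 (v = 21 + 29 = 50)
v - T(c(O, -5)) = 50 - (-11 + 2*(-1)) = 50 - (-11 - 2) = 50 - 1*(-13) = 50 + 13 = 63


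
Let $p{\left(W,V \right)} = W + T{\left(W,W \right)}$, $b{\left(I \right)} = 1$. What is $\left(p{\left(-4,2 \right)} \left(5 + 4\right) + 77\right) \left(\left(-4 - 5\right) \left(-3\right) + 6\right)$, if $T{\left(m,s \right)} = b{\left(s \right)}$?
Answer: $1650$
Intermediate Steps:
$T{\left(m,s \right)} = 1$
$p{\left(W,V \right)} = 1 + W$ ($p{\left(W,V \right)} = W + 1 = 1 + W$)
$\left(p{\left(-4,2 \right)} \left(5 + 4\right) + 77\right) \left(\left(-4 - 5\right) \left(-3\right) + 6\right) = \left(\left(1 - 4\right) \left(5 + 4\right) + 77\right) \left(\left(-4 - 5\right) \left(-3\right) + 6\right) = \left(\left(-3\right) 9 + 77\right) \left(\left(-4 - 5\right) \left(-3\right) + 6\right) = \left(-27 + 77\right) \left(\left(-9\right) \left(-3\right) + 6\right) = 50 \left(27 + 6\right) = 50 \cdot 33 = 1650$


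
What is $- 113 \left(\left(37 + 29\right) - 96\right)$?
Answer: $3390$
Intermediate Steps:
$- 113 \left(\left(37 + 29\right) - 96\right) = - 113 \left(66 - 96\right) = \left(-113\right) \left(-30\right) = 3390$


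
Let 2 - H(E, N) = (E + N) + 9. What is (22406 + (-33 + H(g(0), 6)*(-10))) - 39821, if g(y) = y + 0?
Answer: -17318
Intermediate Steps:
g(y) = y
H(E, N) = -7 - E - N (H(E, N) = 2 - ((E + N) + 9) = 2 - (9 + E + N) = 2 + (-9 - E - N) = -7 - E - N)
(22406 + (-33 + H(g(0), 6)*(-10))) - 39821 = (22406 + (-33 + (-7 - 1*0 - 1*6)*(-10))) - 39821 = (22406 + (-33 + (-7 + 0 - 6)*(-10))) - 39821 = (22406 + (-33 - 13*(-10))) - 39821 = (22406 + (-33 + 130)) - 39821 = (22406 + 97) - 39821 = 22503 - 39821 = -17318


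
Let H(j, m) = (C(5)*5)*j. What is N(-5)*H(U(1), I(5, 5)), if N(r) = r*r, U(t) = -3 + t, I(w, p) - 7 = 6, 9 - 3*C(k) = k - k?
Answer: -750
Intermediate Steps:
C(k) = 3 (C(k) = 3 - (k - k)/3 = 3 - ⅓*0 = 3 + 0 = 3)
I(w, p) = 13 (I(w, p) = 7 + 6 = 13)
N(r) = r²
H(j, m) = 15*j (H(j, m) = (3*5)*j = 15*j)
N(-5)*H(U(1), I(5, 5)) = (-5)²*(15*(-3 + 1)) = 25*(15*(-2)) = 25*(-30) = -750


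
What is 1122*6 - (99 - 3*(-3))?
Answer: 6624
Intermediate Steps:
1122*6 - (99 - 3*(-3)) = 6732 - (99 + 9) = 6732 - 108 = 6624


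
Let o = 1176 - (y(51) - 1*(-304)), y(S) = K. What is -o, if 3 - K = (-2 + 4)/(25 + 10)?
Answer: -30417/35 ≈ -869.06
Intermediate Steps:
K = 103/35 (K = 3 - (-2 + 4)/(25 + 10) = 3 - 2/35 = 103/35 ≈ 2.9429)
y(S) = 103/35
o = 30417/35 (o = 1176 - (103/35 - 1*(-304)) = 1176 - (103/35 + 304) = 1176 - 1*10743/35 = 1176 - 10743/35 = 30417/35 ≈ 869.06)
-o = -1*30417/35 = -30417/35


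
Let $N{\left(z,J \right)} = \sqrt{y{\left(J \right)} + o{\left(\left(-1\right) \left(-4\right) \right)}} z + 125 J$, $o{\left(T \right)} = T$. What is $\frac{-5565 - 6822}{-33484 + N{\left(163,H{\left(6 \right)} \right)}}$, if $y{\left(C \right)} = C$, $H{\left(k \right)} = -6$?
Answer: $\frac{70676093}{195336649} + \frac{673027 i \sqrt{2}}{390673298} \approx 0.36182 + 0.0024363 i$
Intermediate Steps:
$N{\left(z,J \right)} = 125 J + z \sqrt{4 + J}$ ($N{\left(z,J \right)} = \sqrt{J - -4} z + 125 J = \sqrt{J + 4} z + 125 J = \sqrt{4 + J} z + 125 J = z \sqrt{4 + J} + 125 J = 125 J + z \sqrt{4 + J}$)
$\frac{-5565 - 6822}{-33484 + N{\left(163,H{\left(6 \right)} \right)}} = \frac{-5565 - 6822}{-33484 + \left(125 \left(-6\right) + 163 \sqrt{4 - 6}\right)} = - \frac{12387}{-33484 - \left(750 - 163 \sqrt{-2}\right)} = - \frac{12387}{-33484 - \left(750 - 163 i \sqrt{2}\right)} = - \frac{12387}{-34234 + 163 i \sqrt{2}}$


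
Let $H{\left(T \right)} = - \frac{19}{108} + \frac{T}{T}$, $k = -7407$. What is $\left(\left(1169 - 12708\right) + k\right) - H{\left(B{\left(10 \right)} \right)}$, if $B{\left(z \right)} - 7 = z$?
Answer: $- \frac{2046257}{108} \approx -18947.0$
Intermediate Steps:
$B{\left(z \right)} = 7 + z$
$H{\left(T \right)} = \frac{89}{108}$ ($H{\left(T \right)} = \left(-19\right) \frac{1}{108} + 1 = - \frac{19}{108} + 1 = \frac{89}{108}$)
$\left(\left(1169 - 12708\right) + k\right) - H{\left(B{\left(10 \right)} \right)} = \left(\left(1169 - 12708\right) - 7407\right) - \frac{89}{108} = \left(-11539 - 7407\right) - \frac{89}{108} = -18946 - \frac{89}{108} = - \frac{2046257}{108}$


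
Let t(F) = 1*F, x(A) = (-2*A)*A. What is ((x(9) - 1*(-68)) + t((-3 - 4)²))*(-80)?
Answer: 3600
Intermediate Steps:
x(A) = -2*A²
t(F) = F
((x(9) - 1*(-68)) + t((-3 - 4)²))*(-80) = ((-2*9² - 1*(-68)) + (-3 - 4)²)*(-80) = ((-2*81 + 68) + (-7)²)*(-80) = ((-162 + 68) + 49)*(-80) = (-94 + 49)*(-80) = -45*(-80) = 3600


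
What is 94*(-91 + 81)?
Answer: -940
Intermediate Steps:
94*(-91 + 81) = 94*(-10) = -940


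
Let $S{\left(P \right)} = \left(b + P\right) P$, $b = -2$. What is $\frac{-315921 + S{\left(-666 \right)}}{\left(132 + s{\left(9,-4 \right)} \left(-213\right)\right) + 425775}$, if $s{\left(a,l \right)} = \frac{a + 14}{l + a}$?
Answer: $\frac{214945}{708212} \approx 0.3035$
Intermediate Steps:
$S{\left(P \right)} = P \left(-2 + P\right)$ ($S{\left(P \right)} = \left(-2 + P\right) P = P \left(-2 + P\right)$)
$s{\left(a,l \right)} = \frac{14 + a}{a + l}$
$\frac{-315921 + S{\left(-666 \right)}}{\left(132 + s{\left(9,-4 \right)} \left(-213\right)\right) + 425775} = \frac{-315921 - 666 \left(-2 - 666\right)}{\left(132 + \frac{14 + 9}{9 - 4} \left(-213\right)\right) + 425775} = \frac{-315921 - -444888}{\left(132 + \frac{1}{5} \cdot 23 \left(-213\right)\right) + 425775} = \frac{-315921 + 444888}{\left(132 + \frac{1}{5} \cdot 23 \left(-213\right)\right) + 425775} = \frac{128967}{\left(132 + \frac{23}{5} \left(-213\right)\right) + 425775} = \frac{128967}{\left(132 - \frac{4899}{5}\right) + 425775} = \frac{128967}{- \frac{4239}{5} + 425775} = \frac{128967}{\frac{2124636}{5}} = 128967 \cdot \frac{5}{2124636} = \frac{214945}{708212}$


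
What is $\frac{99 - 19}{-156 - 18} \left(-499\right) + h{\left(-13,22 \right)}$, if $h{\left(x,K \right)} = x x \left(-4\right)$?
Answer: $- \frac{38852}{87} \approx -446.57$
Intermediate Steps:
$h{\left(x,K \right)} = - 4 x^{2}$ ($h{\left(x,K \right)} = x^{2} \left(-4\right) = - 4 x^{2}$)
$\frac{99 - 19}{-156 - 18} \left(-499\right) + h{\left(-13,22 \right)} = \frac{99 - 19}{-156 - 18} \left(-499\right) - 4 \left(-13\right)^{2} = \frac{80}{-174} \left(-499\right) - 676 = 80 \left(- \frac{1}{174}\right) \left(-499\right) - 676 = \left(- \frac{40}{87}\right) \left(-499\right) - 676 = \frac{19960}{87} - 676 = - \frac{38852}{87}$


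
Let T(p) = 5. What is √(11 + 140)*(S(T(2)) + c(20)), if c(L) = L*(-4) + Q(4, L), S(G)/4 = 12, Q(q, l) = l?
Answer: -12*√151 ≈ -147.46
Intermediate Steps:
S(G) = 48 (S(G) = 4*12 = 48)
c(L) = -3*L (c(L) = L*(-4) + L = -4*L + L = -3*L)
√(11 + 140)*(S(T(2)) + c(20)) = √(11 + 140)*(48 - 3*20) = √151*(48 - 60) = √151*(-12) = -12*√151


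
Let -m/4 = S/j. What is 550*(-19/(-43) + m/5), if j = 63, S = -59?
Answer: 1774630/2709 ≈ 655.09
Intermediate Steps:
m = 236/63 (m = -(-236)/63 = -4*(-59/63) = 236/63 ≈ 3.7460)
550*(-19/(-43) + m/5) = 550*(-19/(-43) + (236/63)/5) = 550*(-19*(-1/43) + (236/63)*(1/5)) = 550*(19/43 + 236/315) = 550*(16133/13545) = 1774630/2709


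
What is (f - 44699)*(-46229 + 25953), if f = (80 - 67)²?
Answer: 902890280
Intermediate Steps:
f = 169 (f = 13² = 169)
(f - 44699)*(-46229 + 25953) = (169 - 44699)*(-46229 + 25953) = -44530*(-20276) = 902890280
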